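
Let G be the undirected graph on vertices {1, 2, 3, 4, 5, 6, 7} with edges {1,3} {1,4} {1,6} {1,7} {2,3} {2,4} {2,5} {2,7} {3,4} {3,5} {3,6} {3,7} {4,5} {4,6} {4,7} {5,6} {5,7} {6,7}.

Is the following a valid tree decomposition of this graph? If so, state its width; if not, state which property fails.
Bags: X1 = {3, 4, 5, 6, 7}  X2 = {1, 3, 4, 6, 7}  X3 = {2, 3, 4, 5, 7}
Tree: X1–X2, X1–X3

Checking the three conditions: (i) the bags cover all of {1, 2, 3, 4, 5, 6, 7}; (ii) for each edge, some bag contains both endpoints; (iii) the bags containing any fixed vertex form a subtree. All hold, so the decomposition is valid with width 5 − 1 = 4.

Yes; width 4.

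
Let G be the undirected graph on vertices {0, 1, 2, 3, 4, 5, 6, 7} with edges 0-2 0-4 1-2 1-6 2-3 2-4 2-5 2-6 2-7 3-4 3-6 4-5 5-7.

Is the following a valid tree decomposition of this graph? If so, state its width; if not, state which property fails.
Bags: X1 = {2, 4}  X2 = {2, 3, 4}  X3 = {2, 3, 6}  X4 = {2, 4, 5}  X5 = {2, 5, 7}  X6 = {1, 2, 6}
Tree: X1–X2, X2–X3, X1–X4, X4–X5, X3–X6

No — vertex 0 appears in no bag.

A tree decomposition must satisfy three properties: every vertex lies in some bag; for every edge, both endpoints lie together in some bag; and for every vertex, the bags containing it form a connected subtree. Here vertex 0 appears in no bag, so the decomposition is invalid.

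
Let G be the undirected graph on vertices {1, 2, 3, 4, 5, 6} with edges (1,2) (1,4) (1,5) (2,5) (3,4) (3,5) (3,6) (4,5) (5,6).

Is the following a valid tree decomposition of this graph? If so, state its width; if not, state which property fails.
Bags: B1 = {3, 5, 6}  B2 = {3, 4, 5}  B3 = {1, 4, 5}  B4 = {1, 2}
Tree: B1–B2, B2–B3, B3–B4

A tree decomposition must satisfy three properties: every vertex lies in some bag; for every edge, both endpoints lie together in some bag; and for every vertex, the bags containing it form a connected subtree. Here edge (5,2) lies in no bag, so the decomposition is invalid.

No — edge (5,2) lies in no bag.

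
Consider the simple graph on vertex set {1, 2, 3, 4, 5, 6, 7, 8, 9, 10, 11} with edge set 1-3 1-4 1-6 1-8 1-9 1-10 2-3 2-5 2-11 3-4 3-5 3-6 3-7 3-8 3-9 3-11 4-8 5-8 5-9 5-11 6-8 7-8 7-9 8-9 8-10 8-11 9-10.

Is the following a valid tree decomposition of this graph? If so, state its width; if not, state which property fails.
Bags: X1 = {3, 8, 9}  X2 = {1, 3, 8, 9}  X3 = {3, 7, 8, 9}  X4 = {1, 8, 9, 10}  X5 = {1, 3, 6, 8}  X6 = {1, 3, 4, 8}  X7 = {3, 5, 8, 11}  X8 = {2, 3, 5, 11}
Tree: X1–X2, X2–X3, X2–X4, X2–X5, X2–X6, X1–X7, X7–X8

A tree decomposition must satisfy three properties: every vertex lies in some bag; for every edge, both endpoints lie together in some bag; and for every vertex, the bags containing it form a connected subtree. Here edge (5,9) lies in no bag, so the decomposition is invalid.

No — edge (5,9) lies in no bag.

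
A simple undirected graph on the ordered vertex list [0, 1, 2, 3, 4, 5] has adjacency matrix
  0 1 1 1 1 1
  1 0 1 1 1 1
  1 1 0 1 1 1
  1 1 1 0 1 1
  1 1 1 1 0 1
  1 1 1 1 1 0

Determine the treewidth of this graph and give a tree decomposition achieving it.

A single bag containing all 6 vertices is trivially a valid decomposition of width 5. On the other hand G contains the 6-clique {0, 1, 2, 3, 4, 5}. A clique must lie in a single bag of any decomposition, so no decomposition can have width below 5. Therefore the treewidth is 5.

Treewidth 5.
Bags: B1 = {0, 1, 2, 3, 4, 5}
Tree: (single bag)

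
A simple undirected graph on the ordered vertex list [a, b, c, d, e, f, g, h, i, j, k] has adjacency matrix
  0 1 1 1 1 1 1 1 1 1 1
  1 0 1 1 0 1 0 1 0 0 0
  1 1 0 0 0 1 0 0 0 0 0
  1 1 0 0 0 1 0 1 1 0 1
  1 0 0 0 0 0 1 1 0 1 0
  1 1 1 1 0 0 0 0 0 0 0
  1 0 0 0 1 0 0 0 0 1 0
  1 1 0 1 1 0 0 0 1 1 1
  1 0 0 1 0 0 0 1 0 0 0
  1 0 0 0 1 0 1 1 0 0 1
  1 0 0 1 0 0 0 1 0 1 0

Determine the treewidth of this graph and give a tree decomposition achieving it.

Treewidth 3.
One such decomposition:
Bags: B1 = {a, b, d, h}  B2 = {a, d, h, k}  B3 = {a, h, j, k}  B4 = {a, b, d, f}  B5 = {a, e, h, j}  B6 = {a, d, h, i}  B7 = {a, b, c, f}  B8 = {a, e, g, j}
Tree: B1–B2, B2–B3, B1–B4, B3–B5, B1–B6, B4–B7, B5–B8

Each bag holds 4 vertices, so the decomposition has width 3, which upper-bounds the treewidth. Conversely, {a, e, g, j} is a clique of size 4, and the vertices of any clique must share a bag in every tree decomposition; so some bag has ≥ 4 vertices and tw(G) ≥ 3. Combining the bounds, tw(G) = 3.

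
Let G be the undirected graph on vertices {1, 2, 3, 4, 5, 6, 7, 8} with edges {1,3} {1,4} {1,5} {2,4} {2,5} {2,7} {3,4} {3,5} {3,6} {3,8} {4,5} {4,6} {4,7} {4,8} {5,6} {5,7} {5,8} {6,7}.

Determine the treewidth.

3

A width-3 tree decomposition is:
Bags: B1 = {3, 4, 5, 6}  B2 = {3, 4, 5, 8}  B3 = {1, 3, 4, 5}  B4 = {4, 5, 6, 7}  B5 = {2, 4, 5, 7}
Tree: B1–B2, B1–B3, B1–B4, B4–B5
The largest bag has 4 vertices, giving width 3; this decomposition certifies tw(G) ≤ 3. Conversely, {2, 4, 5, 7} is a clique of size 4, and the vertices of any clique must share a bag in every tree decomposition; so some bag has ≥ 4 vertices and tw(G) ≥ 3. Hence tw(G) = 3 exactly.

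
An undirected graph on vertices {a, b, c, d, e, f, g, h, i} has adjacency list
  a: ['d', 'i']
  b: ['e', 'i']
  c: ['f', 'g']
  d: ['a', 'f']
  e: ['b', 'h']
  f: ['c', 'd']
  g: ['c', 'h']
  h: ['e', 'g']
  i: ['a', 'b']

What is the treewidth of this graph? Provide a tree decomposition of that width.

Every bag has size at most 3, so the width is 3 − 1 = 2 and tw(G) ≤ 2. The edges g–h–e–b–i–a–d–f–c–g form a cycle, so G is not a tree and its treewidth is at least 2. The upper and lower bounds meet at 2, so that is the treewidth.

Treewidth 2.
Bags: B1 = {e, g, h}  B2 = {b, e, g}  B3 = {b, g, i}  B4 = {a, g, i}  B5 = {a, d, g}  B6 = {d, f, g}  B7 = {c, f, g}
Tree: B1–B2, B2–B3, B3–B4, B4–B5, B5–B6, B6–B7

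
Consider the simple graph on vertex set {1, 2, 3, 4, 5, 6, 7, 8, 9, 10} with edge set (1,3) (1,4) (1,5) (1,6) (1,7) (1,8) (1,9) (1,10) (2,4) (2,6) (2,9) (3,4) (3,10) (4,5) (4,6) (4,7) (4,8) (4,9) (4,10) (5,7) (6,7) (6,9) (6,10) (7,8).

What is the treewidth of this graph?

A width-3 tree decomposition is:
Bags: B1 = {1, 4, 6, 7}  B2 = {1, 4, 6, 10}  B3 = {1, 3, 4, 10}  B4 = {1, 4, 6, 9}  B5 = {1, 4, 7, 8}  B6 = {2, 4, 6, 9}  B7 = {1, 4, 5, 7}
Tree: B1–B2, B2–B3, B1–B4, B1–B5, B4–B6, B1–B7
Every bag has size at most 4, so the width is 4 − 1 = 3 and tw(G) ≤ 3. Conversely, {1, 4, 7, 8} is a clique of size 4, and the vertices of any clique must share a bag in every tree decomposition; so some bag has ≥ 4 vertices and tw(G) ≥ 3. Combining the bounds, tw(G) = 3.

3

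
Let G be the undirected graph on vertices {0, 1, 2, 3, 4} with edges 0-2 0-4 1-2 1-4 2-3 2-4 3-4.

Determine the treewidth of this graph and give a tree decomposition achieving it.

The largest bag has 3 vertices, giving width 2; this decomposition certifies tw(G) ≤ 2. Conversely, {0, 2, 4} is a clique of size 3, and the vertices of any clique must share a bag in every tree decomposition; so some bag has ≥ 3 vertices and tw(G) ≥ 2. Hence tw(G) = 2 exactly.

Treewidth 2.
One such decomposition:
Bags: B1 = {2, 3, 4}  B2 = {0, 2, 4}  B3 = {1, 2, 4}
Tree: B1–B2, B1–B3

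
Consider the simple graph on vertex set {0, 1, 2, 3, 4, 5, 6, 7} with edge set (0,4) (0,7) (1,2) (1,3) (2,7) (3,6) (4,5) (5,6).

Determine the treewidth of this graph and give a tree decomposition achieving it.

Every bag has size at most 3, so the width is 3 − 1 = 2 and tw(G) ≤ 2. Since 1–3–6–5–4–0–7–2–1 is a cycle in G, G is not acyclic. Forests are exactly the graphs of treewidth ≤ 1, so tw(G) ≥ 2. Therefore the treewidth is 2.

Treewidth 2.
One such decomposition:
Bags: B1 = {1, 3, 6}  B2 = {1, 5, 6}  B3 = {1, 4, 5}  B4 = {0, 1, 4}  B5 = {0, 1, 7}  B6 = {1, 2, 7}
Tree: B1–B2, B2–B3, B3–B4, B4–B5, B5–B6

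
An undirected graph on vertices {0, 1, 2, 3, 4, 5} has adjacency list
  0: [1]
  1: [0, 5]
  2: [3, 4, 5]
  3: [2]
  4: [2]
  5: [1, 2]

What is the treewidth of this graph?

A width-1 tree decomposition is:
Bags: B1 = {2, 4}  B2 = {2, 3}  B3 = {2, 5}  B4 = {1, 5}  B5 = {0, 1}
Tree: B1–B2, B1–B3, B3–B4, B4–B5
Every bag has size at most 2, so the width is 2 − 1 = 1 and tw(G) ≤ 1. Since G has at least one edge (e.g. 4–2), it is not an edgeless graph, so tw(G) ≥ 1. Hence tw(G) = 1 exactly.

1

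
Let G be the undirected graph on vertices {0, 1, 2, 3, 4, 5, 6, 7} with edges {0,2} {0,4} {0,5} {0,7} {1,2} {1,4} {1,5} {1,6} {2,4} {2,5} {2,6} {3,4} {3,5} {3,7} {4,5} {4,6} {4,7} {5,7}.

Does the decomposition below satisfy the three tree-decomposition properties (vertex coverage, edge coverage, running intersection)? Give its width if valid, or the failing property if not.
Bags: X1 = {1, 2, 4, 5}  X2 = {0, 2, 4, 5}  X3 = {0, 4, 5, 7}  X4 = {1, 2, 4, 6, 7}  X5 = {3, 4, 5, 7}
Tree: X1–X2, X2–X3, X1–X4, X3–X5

A tree decomposition must satisfy three properties: every vertex lies in some bag; for every edge, both endpoints lie together in some bag; and for every vertex, the bags containing it form a connected subtree. Here bags containing vertex 7 are not connected in the tree, so the decomposition is invalid.

No — bags containing vertex 7 are not connected in the tree.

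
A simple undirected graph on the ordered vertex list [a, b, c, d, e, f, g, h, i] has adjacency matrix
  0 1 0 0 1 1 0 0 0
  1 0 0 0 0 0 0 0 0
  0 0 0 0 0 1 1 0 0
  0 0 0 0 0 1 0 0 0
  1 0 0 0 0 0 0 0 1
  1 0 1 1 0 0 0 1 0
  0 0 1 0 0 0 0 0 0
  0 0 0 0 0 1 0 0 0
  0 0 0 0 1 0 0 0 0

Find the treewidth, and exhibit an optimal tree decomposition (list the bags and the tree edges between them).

Treewidth 1.
One optimal decomposition is:
Bags: B1 = {a, f}  B2 = {c, f}  B3 = {d, f}  B4 = {f, h}  B5 = {a, e}  B6 = {e, i}  B7 = {c, g}  B8 = {a, b}
Tree: B1–B2, B1–B3, B3–B4, B1–B5, B5–B6, B2–B7, B1–B8

Every bag has size at most 2, so the width is 2 − 1 = 1 and tw(G) ≤ 1. Any graph with an edge has treewidth ≥ 1, and G has the edge f–a. Therefore the treewidth is 1.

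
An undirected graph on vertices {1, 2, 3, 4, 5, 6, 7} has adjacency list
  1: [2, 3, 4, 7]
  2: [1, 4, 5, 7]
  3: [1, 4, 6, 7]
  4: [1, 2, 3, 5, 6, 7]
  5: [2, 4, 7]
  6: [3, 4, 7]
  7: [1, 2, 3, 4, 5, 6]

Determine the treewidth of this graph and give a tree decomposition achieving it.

Treewidth 3.
Bags: B1 = {1, 3, 4, 7}  B2 = {3, 4, 6, 7}  B3 = {1, 2, 4, 7}  B4 = {2, 4, 5, 7}
Tree: B1–B2, B1–B3, B3–B4

The largest bag has 4 vertices, giving width 3; this decomposition certifies tw(G) ≤ 3. On the other hand G contains the 4-clique {1, 2, 4, 7}. A clique must lie in a single bag of any decomposition, so no decomposition can have width below 3. Therefore the treewidth is 3.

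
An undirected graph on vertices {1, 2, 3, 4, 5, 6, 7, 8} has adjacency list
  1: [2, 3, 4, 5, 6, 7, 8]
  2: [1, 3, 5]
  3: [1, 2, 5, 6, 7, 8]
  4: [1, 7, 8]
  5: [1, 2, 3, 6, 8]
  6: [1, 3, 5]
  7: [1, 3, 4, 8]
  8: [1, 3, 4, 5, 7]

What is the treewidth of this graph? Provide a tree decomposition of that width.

The largest bag has 4 vertices, giving width 3; this decomposition certifies tw(G) ≤ 3. On the other hand G contains the 4-clique {1, 3, 5, 8}. A clique must lie in a single bag of any decomposition, so no decomposition can have width below 3. Combining the bounds, tw(G) = 3.

Treewidth 3.
Bags: B1 = {1, 2, 3, 5}  B2 = {1, 3, 5, 6}  B3 = {1, 3, 5, 8}  B4 = {1, 3, 7, 8}  B5 = {1, 4, 7, 8}
Tree: B1–B2, B1–B3, B3–B4, B4–B5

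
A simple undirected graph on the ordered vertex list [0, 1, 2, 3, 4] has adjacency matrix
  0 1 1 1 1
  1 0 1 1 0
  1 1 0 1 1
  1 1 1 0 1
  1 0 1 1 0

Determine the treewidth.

A width-3 tree decomposition is:
Bags: B1 = {0, 2, 3, 4}  B2 = {0, 1, 2, 3}
Tree: B1–B2
Each bag holds 4 vertices, so the decomposition has width 3, which upper-bounds the treewidth. On the other hand G contains the 4-clique {0, 1, 2, 3}. A clique must lie in a single bag of any decomposition, so no decomposition can have width below 3. The upper and lower bounds meet at 3, so that is the treewidth.

3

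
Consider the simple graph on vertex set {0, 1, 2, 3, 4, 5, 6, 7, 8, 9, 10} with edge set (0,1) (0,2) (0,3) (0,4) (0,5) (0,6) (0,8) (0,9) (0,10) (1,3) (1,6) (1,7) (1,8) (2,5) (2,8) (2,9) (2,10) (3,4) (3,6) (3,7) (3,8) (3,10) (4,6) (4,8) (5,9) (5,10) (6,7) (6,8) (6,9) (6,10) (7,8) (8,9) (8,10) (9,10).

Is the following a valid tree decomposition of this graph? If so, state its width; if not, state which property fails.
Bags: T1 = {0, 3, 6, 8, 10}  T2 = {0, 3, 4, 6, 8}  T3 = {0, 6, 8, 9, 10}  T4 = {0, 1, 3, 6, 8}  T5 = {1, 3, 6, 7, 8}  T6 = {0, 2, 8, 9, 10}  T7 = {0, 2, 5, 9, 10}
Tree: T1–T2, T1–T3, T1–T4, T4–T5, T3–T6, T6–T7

Checking the three conditions: (i) the bags cover all of {0, 1, 2, 3, 4, 5, 6, 7, 8, 9, 10}; (ii) for each edge, some bag contains both endpoints; (iii) the bags containing any fixed vertex form a subtree. All hold, so the decomposition is valid with width 5 − 1 = 4.

Yes; width 4.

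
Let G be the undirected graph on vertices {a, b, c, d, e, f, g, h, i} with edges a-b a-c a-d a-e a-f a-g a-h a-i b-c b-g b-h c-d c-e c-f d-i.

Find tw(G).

A width-2 tree decomposition is:
Bags: B1 = {a, c, d}  B2 = {a, b, c}  B3 = {a, b, g}  B4 = {a, c, e}  B5 = {a, d, i}  B6 = {a, c, f}  B7 = {a, b, h}
Tree: B1–B2, B2–B3, B2–B4, B1–B5, B1–B6, B2–B7
The largest bag has 3 vertices, giving width 2; this decomposition certifies tw(G) ≤ 2. Conversely, {a, b, g} is a clique of size 3, and the vertices of any clique must share a bag in every tree decomposition; so some bag has ≥ 3 vertices and tw(G) ≥ 2. The upper and lower bounds meet at 2, so that is the treewidth.

2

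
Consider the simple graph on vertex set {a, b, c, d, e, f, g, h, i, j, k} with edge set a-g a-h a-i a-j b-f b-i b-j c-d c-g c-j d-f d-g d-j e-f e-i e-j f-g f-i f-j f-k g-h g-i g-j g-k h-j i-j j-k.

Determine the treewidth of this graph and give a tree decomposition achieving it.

Treewidth 3.
One optimal decomposition is:
Bags: B1 = {f, g, i, j}  B2 = {a, g, i, j}  B3 = {e, f, i, j}  B4 = {a, g, h, j}  B5 = {f, g, j, k}  B6 = {d, f, g, j}  B7 = {b, f, i, j}  B8 = {c, d, g, j}
Tree: B1–B2, B1–B3, B2–B4, B1–B5, B1–B6, B1–B7, B6–B8

Each bag holds 4 vertices, so the decomposition has width 3, which upper-bounds the treewidth. Conversely, {a, g, h, j} is a clique of size 4, and the vertices of any clique must share a bag in every tree decomposition; so some bag has ≥ 4 vertices and tw(G) ≥ 3. Therefore the treewidth is 3.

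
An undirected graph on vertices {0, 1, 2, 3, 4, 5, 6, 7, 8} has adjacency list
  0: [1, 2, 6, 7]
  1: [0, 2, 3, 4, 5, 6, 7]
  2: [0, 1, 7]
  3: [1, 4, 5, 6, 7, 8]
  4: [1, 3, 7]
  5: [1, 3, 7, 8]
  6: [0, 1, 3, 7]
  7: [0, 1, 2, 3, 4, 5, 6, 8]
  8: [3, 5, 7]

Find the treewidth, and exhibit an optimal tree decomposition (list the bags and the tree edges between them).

Every bag has size at most 4, so the width is 4 − 1 = 3 and tw(G) ≤ 3. On the other hand G contains the 4-clique {3, 5, 7, 8}. A clique must lie in a single bag of any decomposition, so no decomposition can have width below 3. The upper and lower bounds meet at 3, so that is the treewidth.

Treewidth 3.
Bags: B1 = {1, 3, 6, 7}  B2 = {0, 1, 6, 7}  B3 = {0, 1, 2, 7}  B4 = {1, 3, 5, 7}  B5 = {3, 5, 7, 8}  B6 = {1, 3, 4, 7}
Tree: B1–B2, B2–B3, B1–B4, B4–B5, B4–B6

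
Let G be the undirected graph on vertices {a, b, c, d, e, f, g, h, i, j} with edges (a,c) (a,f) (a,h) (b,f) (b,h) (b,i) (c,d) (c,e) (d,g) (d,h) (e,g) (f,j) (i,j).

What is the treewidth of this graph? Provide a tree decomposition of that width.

The largest bag has 3 vertices, giving width 2; this decomposition certifies tw(G) ≤ 2. The edges g–e–c–d–g form a cycle, so G is not a tree and its treewidth is at least 2. Hence tw(G) = 2 exactly.

Treewidth 2.
One optimal decomposition is:
Bags: B1 = {d, e, g}  B2 = {c, d, e}  B3 = {c, d, h}  B4 = {a, c, h}  B5 = {a, b, h}  B6 = {a, b, f}  B7 = {b, f, i}  B8 = {f, i, j}
Tree: B1–B2, B2–B3, B3–B4, B4–B5, B5–B6, B6–B7, B7–B8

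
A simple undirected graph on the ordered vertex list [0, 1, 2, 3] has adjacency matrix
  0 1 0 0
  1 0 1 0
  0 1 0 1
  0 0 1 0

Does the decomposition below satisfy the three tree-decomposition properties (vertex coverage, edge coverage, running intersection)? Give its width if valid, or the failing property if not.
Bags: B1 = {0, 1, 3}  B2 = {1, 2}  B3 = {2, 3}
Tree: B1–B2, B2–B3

A tree decomposition must satisfy three properties: every vertex lies in some bag; for every edge, both endpoints lie together in some bag; and for every vertex, the bags containing it form a connected subtree. Here bags containing vertex 3 are not connected in the tree, so the decomposition is invalid.

No — bags containing vertex 3 are not connected in the tree.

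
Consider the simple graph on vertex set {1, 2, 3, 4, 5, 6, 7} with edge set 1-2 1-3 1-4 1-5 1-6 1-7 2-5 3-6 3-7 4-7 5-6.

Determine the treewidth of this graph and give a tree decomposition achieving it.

Every bag has size at most 3, so the width is 3 − 1 = 2 and tw(G) ≤ 2. On the other hand G contains the 3-clique {1, 2, 5}. A clique must lie in a single bag of any decomposition, so no decomposition can have width below 2. Therefore the treewidth is 2.

Treewidth 2.
Bags: B1 = {1, 5, 6}  B2 = {1, 3, 6}  B3 = {1, 2, 5}  B4 = {1, 3, 7}  B5 = {1, 4, 7}
Tree: B1–B2, B1–B3, B2–B4, B4–B5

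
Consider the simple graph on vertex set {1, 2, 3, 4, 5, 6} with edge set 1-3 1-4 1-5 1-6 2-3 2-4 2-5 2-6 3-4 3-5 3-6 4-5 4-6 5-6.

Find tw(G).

4

A width-4 tree decomposition is:
Bags: B1 = {1, 3, 4, 5, 6}  B2 = {2, 3, 4, 5, 6}
Tree: B1–B2
Each bag holds 5 vertices, so the decomposition has width 4, which upper-bounds the treewidth. Conversely, {1, 3, 4, 5, 6} is a clique of size 5, and the vertices of any clique must share a bag in every tree decomposition; so some bag has ≥ 5 vertices and tw(G) ≥ 4. The upper and lower bounds meet at 4, so that is the treewidth.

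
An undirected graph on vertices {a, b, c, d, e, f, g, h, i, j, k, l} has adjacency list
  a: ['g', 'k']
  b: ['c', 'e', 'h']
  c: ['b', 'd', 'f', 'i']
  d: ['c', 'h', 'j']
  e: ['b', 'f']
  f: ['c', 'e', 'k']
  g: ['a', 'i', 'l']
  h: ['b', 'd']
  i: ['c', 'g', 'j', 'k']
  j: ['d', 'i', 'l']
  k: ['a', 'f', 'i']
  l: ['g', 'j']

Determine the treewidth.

A width-3 tree decomposition is:
Bags: B1 = {a, g, k, l}  B2 = {g, i, k, l}  B3 = {i, j, k, l}  B4 = {f, i, j, k}  B5 = {c, f, i, j}  B6 = {c, d, f, j}  B7 = {c, d, e, f}  B8 = {b, c, d, e}  B9 = {b, d, e, h}
Tree: B1–B2, B2–B3, B3–B4, B4–B5, B5–B6, B6–B7, B7–B8, B8–B9
Every bag has size at most 4, so the width is 4 − 1 = 3 and tw(G) ≤ 3. For the lower bound: the 4 vertex sets {a,g,l}, {k}, {i}, {c,d,f,j} are disjoint, each induces a connected subgraph, and every pair is joined by at least one edge of G. Contracting each set to a single vertex therefore yields K_{4} as a minor, and since treewidth is minor-monotone, tw(G) ≥ tw(K_{4}) = 3. Hence tw(G) = 3 exactly.

3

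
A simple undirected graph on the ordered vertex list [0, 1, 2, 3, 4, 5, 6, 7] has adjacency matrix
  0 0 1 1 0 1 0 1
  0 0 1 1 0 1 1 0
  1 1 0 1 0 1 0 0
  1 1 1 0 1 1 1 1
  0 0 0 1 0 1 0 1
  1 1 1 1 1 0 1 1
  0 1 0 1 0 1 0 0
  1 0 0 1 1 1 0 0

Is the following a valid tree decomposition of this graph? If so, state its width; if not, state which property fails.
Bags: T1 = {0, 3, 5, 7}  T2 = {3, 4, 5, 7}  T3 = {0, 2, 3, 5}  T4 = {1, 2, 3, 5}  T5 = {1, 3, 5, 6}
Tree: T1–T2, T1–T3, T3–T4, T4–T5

Vertex coverage: the bags together contain {0, 1, 2, 3, 4, 5, 6, 7}, the full vertex set. Edge coverage: each edge of G has both endpoints in at least one bag. Running intersection: for every vertex, the bags containing it form a connected subtree. All three properties hold, so this is a valid tree decomposition of width max|bag| − 1 = 3, and hence tw(G) ≤ 3.

Yes; width 3.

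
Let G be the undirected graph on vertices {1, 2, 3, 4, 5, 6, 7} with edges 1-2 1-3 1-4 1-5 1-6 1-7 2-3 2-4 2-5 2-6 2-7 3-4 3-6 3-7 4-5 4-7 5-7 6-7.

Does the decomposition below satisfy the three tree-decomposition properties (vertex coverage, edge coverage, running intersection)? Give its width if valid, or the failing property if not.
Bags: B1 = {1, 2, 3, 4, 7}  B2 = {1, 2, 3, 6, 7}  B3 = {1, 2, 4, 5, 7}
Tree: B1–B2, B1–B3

Yes; width 4.

Checking the three conditions: (i) the bags cover all of {1, 2, 3, 4, 5, 6, 7}; (ii) for each edge, some bag contains both endpoints; (iii) the bags containing any fixed vertex form a subtree. All hold, so the decomposition is valid with width 5 − 1 = 4.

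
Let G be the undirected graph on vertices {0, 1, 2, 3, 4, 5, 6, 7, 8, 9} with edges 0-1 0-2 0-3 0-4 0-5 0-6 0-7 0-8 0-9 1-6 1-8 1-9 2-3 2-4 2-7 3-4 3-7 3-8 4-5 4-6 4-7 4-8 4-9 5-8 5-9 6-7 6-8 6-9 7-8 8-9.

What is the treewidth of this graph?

A width-4 tree decomposition is:
Bags: B1 = {0, 4, 6, 7, 8}  B2 = {0, 4, 6, 8, 9}  B3 = {0, 4, 5, 8, 9}  B4 = {0, 1, 6, 8, 9}  B5 = {0, 3, 4, 7, 8}  B6 = {0, 2, 3, 4, 7}
Tree: B1–B2, B2–B3, B2–B4, B1–B5, B5–B6
Each bag holds 5 vertices, so the decomposition has width 4, which upper-bounds the treewidth. Conversely, {0, 1, 6, 8, 9} is a clique of size 5, and the vertices of any clique must share a bag in every tree decomposition; so some bag has ≥ 5 vertices and tw(G) ≥ 4. Hence tw(G) = 4 exactly.

4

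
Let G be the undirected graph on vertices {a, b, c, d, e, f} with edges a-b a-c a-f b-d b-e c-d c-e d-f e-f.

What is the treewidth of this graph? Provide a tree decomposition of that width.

Treewidth 3.
One optimal decomposition is:
Bags: B1 = {a, d, e, f}  B2 = {a, b, d, e}  B3 = {a, c, d, e}
Tree: B1–B2, B2–B3

Each bag holds 4 vertices, so the decomposition has width 3, which upper-bounds the treewidth. For the lower bound: the 4 vertex sets {e,f}, {b,d}, {a}, {c} are disjoint, each induces a connected subgraph, and every pair is joined by at least one edge of G. Contracting each set to a single vertex therefore yields K_{4} as a minor, and since treewidth is minor-monotone, tw(G) ≥ tw(K_{4}) = 3. Combining the bounds, tw(G) = 3.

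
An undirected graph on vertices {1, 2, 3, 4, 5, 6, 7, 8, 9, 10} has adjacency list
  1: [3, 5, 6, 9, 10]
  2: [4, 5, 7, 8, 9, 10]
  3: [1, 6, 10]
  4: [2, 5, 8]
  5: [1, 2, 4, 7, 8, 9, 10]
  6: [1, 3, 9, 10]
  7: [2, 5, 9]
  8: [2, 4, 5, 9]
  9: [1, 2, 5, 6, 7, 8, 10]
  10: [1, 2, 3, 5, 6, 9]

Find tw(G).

3

A width-3 tree decomposition is:
Bags: B1 = {1, 6, 9, 10}  B2 = {1, 3, 6, 10}  B3 = {1, 5, 9, 10}  B4 = {2, 5, 9, 10}  B5 = {2, 5, 8, 9}  B6 = {2, 5, 7, 9}  B7 = {2, 4, 5, 8}
Tree: B1–B2, B1–B3, B3–B4, B4–B5, B4–B6, B5–B7
The largest bag has 4 vertices, giving width 3; this decomposition certifies tw(G) ≤ 3. For the lower bound, the 4 vertices {1, 3, 6, 10} are pairwise adjacent, and any tree decomposition puts a clique entirely inside one bag — forcing width ≥ 3. Therefore the treewidth is 3.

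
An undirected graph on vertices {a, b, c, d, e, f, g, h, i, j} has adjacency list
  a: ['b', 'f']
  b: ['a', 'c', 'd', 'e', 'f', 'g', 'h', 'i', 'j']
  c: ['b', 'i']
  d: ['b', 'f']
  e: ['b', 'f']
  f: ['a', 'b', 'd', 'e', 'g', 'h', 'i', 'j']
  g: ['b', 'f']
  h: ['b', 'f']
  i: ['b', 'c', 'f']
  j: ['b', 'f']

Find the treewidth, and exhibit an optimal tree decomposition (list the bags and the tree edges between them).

Treewidth 2.
Bags: B1 = {b, d, f}  B2 = {b, f, g}  B3 = {b, f, i}  B4 = {b, c, i}  B5 = {a, b, f}  B6 = {b, e, f}  B7 = {b, f, h}  B8 = {b, f, j}
Tree: B1–B2, B1–B3, B3–B4, B3–B5, B2–B6, B5–B7, B6–B8

Each bag holds 3 vertices, so the decomposition has width 2, which upper-bounds the treewidth. On the other hand G contains the 3-clique {b, c, i}. A clique must lie in a single bag of any decomposition, so no decomposition can have width below 2. Therefore the treewidth is 2.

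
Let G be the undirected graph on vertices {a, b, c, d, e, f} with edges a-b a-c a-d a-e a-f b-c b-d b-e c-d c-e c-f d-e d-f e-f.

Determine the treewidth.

4

A width-4 tree decomposition is:
Bags: B1 = {a, c, d, e, f}  B2 = {a, b, c, d, e}
Tree: B1–B2
Each bag holds 5 vertices, so the decomposition has width 4, which upper-bounds the treewidth. For the lower bound, the 5 vertices {a, c, d, e, f} are pairwise adjacent, and any tree decomposition puts a clique entirely inside one bag — forcing width ≥ 4. The upper and lower bounds meet at 4, so that is the treewidth.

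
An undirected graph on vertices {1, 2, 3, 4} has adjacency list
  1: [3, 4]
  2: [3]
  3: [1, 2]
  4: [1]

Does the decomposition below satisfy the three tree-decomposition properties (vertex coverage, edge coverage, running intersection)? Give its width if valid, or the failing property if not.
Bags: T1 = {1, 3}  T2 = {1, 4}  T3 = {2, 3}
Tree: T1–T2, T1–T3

Yes; width 1.

Checking the three conditions: (i) the bags cover all of {1, 2, 3, 4}; (ii) for each edge, some bag contains both endpoints; (iii) the bags containing any fixed vertex form a subtree. All hold, so the decomposition is valid with width 2 − 1 = 1.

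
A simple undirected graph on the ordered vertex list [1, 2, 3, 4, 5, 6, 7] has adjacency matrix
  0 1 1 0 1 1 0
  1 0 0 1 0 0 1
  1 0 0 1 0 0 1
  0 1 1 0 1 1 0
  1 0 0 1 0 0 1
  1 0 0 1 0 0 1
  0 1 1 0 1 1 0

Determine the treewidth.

3

A width-3 tree decomposition is:
Bags: B1 = {1, 4, 5, 7}  B2 = {1, 2, 4, 7}  B3 = {1, 4, 6, 7}  B4 = {1, 3, 4, 7}
Tree: B1–B2, B2–B3, B3–B4
Every bag has size at most 4, so the width is 4 − 1 = 3 and tw(G) ≤ 3. For the lower bound: the 4 vertex sets {4,5}, {1,2}, {7}, {6} are disjoint, each induces a connected subgraph, and every pair is joined by at least one edge of G. Contracting each set to a single vertex therefore yields K_{4} as a minor, and since treewidth is minor-monotone, tw(G) ≥ tw(K_{4}) = 3. The upper and lower bounds meet at 3, so that is the treewidth.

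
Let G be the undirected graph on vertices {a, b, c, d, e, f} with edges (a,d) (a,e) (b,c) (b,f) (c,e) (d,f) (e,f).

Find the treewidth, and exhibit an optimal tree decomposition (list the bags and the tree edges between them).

The largest bag has 3 vertices, giving width 2; this decomposition certifies tw(G) ≤ 2. Since d–a–e–f–d is a cycle in G, G is not acyclic. Forests are exactly the graphs of treewidth ≤ 1, so tw(G) ≥ 2. The upper and lower bounds meet at 2, so that is the treewidth.

Treewidth 2.
One optimal decomposition is:
Bags: B1 = {a, d, f}  B2 = {a, e, f}  B3 = {b, e, f}  B4 = {b, c, e}
Tree: B1–B2, B2–B3, B3–B4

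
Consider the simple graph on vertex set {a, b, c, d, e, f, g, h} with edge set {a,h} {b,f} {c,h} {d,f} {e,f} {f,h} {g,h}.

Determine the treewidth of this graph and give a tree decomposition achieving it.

Treewidth 1.
One such decomposition:
Bags: B1 = {f, h}  B2 = {b, f}  B3 = {d, f}  B4 = {c, h}  B5 = {a, h}  B6 = {g, h}  B7 = {e, f}
Tree: B1–B2, B2–B3, B1–B4, B1–B5, B4–B6, B1–B7

The largest bag has 2 vertices, giving width 1; this decomposition certifies tw(G) ≤ 1. Any graph with an edge has treewidth ≥ 1, and G has the edge h–f. The upper and lower bounds meet at 1, so that is the treewidth.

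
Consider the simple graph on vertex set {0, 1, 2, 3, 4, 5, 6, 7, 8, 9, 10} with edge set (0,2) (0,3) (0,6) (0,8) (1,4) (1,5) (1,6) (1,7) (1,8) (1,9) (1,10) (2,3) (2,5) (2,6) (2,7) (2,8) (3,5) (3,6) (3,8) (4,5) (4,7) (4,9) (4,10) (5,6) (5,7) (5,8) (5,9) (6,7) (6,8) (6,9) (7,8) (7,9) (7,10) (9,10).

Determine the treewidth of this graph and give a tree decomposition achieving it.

Each bag holds 5 vertices, so the decomposition has width 4, which upper-bounds the treewidth. On the other hand G contains the 5-clique {0, 2, 3, 6, 8}. A clique must lie in a single bag of any decomposition, so no decomposition can have width below 4. Combining the bounds, tw(G) = 4.

Treewidth 4.
One such decomposition:
Bags: B1 = {1, 5, 6, 7, 8}  B2 = {1, 5, 6, 7, 9}  B3 = {2, 5, 6, 7, 8}  B4 = {2, 3, 5, 6, 8}  B5 = {1, 4, 5, 7, 9}  B6 = {1, 4, 7, 9, 10}  B7 = {0, 2, 3, 6, 8}
Tree: B1–B2, B1–B3, B3–B4, B2–B5, B5–B6, B4–B7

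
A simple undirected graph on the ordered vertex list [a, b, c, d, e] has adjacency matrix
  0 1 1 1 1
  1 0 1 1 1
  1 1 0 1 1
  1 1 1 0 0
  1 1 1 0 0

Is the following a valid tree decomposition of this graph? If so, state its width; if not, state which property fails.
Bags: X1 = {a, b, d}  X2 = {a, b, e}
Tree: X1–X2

A tree decomposition must satisfy three properties: every vertex lies in some bag; for every edge, both endpoints lie together in some bag; and for every vertex, the bags containing it form a connected subtree. Here vertex c appears in no bag, so the decomposition is invalid.

No — vertex c appears in no bag.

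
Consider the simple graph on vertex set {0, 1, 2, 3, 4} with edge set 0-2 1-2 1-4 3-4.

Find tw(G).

1

A width-1 tree decomposition is:
Bags: B1 = {0, 2}  B2 = {1, 2}  B3 = {1, 4}  B4 = {3, 4}
Tree: B1–B2, B2–B3, B3–B4
Every bag has size at most 2, so the width is 2 − 1 = 1 and tw(G) ≤ 1. G has an edge, so its treewidth is at least 1. The upper and lower bounds meet at 1, so that is the treewidth.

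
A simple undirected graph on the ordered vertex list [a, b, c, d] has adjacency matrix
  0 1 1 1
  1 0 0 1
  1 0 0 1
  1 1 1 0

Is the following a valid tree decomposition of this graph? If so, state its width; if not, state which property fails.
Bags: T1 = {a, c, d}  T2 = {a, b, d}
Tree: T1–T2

Yes; width 2.

Checking the three conditions: (i) the bags cover all of {a, b, c, d}; (ii) for each edge, some bag contains both endpoints; (iii) the bags containing any fixed vertex form a subtree. All hold, so the decomposition is valid with width 3 − 1 = 2.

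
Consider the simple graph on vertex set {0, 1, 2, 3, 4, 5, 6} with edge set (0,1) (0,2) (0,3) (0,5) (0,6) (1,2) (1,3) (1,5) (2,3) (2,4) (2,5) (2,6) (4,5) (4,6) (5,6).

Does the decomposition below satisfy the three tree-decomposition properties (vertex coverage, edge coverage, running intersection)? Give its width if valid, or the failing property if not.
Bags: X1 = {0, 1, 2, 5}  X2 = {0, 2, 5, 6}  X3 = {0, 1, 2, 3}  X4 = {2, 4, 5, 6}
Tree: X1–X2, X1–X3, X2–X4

Vertex coverage: the bags together contain {0, 1, 2, 3, 4, 5, 6}, the full vertex set. Edge coverage: each edge of G has both endpoints in at least one bag. Running intersection: for every vertex, the bags containing it form a connected subtree. All three properties hold, so this is a valid tree decomposition of width max|bag| − 1 = 3, and hence tw(G) ≤ 3.

Yes; width 3.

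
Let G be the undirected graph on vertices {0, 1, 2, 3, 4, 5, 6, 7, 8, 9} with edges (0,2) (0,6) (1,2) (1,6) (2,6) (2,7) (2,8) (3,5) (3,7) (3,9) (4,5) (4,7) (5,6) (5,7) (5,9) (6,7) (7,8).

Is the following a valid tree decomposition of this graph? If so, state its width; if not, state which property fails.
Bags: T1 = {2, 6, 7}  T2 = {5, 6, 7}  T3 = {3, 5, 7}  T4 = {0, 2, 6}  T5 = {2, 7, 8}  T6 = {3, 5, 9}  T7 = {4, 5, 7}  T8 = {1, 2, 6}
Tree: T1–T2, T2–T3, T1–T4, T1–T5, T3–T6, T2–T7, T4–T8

Yes; width 2.

Every vertex of G appears in some bag (union = {0, 1, 2, 3, 4, 5, 6, 7, 8, 9}); every edge is covered by a bag; and for each vertex v the set of bags containing v is connected in the bag tree. The decomposition is therefore valid. The largest bag has 3 vertices, so the width is 2.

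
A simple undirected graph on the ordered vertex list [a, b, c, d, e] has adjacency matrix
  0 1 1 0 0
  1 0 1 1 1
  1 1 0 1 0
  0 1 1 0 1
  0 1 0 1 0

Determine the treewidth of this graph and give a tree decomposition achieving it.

Every bag has size at most 3, so the width is 3 − 1 = 2 and tw(G) ≤ 2. For the lower bound, the 3 vertices {b, d, e} are pairwise adjacent, and any tree decomposition puts a clique entirely inside one bag — forcing width ≥ 2. Hence tw(G) = 2 exactly.

Treewidth 2.
One optimal decomposition is:
Bags: B1 = {a, b, c}  B2 = {b, c, d}  B3 = {b, d, e}
Tree: B1–B2, B2–B3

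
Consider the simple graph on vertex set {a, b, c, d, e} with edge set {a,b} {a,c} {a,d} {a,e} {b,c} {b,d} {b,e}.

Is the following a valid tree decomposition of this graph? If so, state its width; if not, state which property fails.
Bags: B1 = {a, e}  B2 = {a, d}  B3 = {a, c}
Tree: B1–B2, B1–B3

No — vertex b appears in no bag.

A tree decomposition must satisfy three properties: every vertex lies in some bag; for every edge, both endpoints lie together in some bag; and for every vertex, the bags containing it form a connected subtree. Here vertex b appears in no bag, so the decomposition is invalid.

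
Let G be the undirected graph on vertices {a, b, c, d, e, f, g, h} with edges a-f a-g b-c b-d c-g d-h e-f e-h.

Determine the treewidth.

2

A width-2 tree decomposition is:
Bags: B1 = {b, c, g}  B2 = {a, b, g}  B3 = {a, b, f}  B4 = {b, e, f}  B5 = {b, e, h}  B6 = {b, d, h}
Tree: B1–B2, B2–B3, B3–B4, B4–B5, B5–B6
Every bag has size at most 3, so the width is 3 − 1 = 2 and tw(G) ≤ 2. The edges b–c–g–a–f–e–h–d–b form a cycle, so G is not a tree and its treewidth is at least 2. The upper and lower bounds meet at 2, so that is the treewidth.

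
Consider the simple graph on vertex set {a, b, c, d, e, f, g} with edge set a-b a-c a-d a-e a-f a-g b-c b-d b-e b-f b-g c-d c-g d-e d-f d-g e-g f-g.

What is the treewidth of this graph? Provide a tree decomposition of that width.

Each bag holds 5 vertices, so the decomposition has width 4, which upper-bounds the treewidth. For the lower bound, the 5 vertices {a, b, d, e, g} are pairwise adjacent, and any tree decomposition puts a clique entirely inside one bag — forcing width ≥ 4. Combining the bounds, tw(G) = 4.

Treewidth 4.
One such decomposition:
Bags: B1 = {a, b, c, d, g}  B2 = {a, b, d, f, g}  B3 = {a, b, d, e, g}
Tree: B1–B2, B2–B3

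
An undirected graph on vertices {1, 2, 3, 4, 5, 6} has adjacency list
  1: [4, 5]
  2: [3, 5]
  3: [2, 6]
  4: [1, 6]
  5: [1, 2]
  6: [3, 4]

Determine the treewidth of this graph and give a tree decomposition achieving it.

Treewidth 2.
One optimal decomposition is:
Bags: B1 = {1, 4, 6}  B2 = {1, 5, 6}  B3 = {2, 5, 6}  B4 = {2, 3, 6}
Tree: B1–B2, B2–B3, B3–B4

Every bag has size at most 3, so the width is 3 − 1 = 2 and tw(G) ≤ 2. Since 6–4–1–5–2–3–6 is a cycle in G, G is not acyclic. Forests are exactly the graphs of treewidth ≤ 1, so tw(G) ≥ 2. Combining the bounds, tw(G) = 2.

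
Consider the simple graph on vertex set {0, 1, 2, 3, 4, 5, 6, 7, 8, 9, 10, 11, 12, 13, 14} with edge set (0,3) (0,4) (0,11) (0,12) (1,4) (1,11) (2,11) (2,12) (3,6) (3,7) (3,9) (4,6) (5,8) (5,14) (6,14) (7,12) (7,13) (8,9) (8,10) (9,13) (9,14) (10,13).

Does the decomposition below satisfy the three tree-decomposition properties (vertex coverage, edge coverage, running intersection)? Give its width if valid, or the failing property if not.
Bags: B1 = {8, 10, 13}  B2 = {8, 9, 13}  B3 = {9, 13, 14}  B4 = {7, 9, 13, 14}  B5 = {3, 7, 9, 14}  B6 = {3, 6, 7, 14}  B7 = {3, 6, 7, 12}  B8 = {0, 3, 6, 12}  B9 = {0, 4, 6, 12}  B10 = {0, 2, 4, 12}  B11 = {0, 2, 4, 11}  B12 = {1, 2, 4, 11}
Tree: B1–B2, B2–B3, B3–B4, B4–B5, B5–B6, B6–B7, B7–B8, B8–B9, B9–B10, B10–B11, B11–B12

No — vertex 5 appears in no bag.

A tree decomposition must satisfy three properties: every vertex lies in some bag; for every edge, both endpoints lie together in some bag; and for every vertex, the bags containing it form a connected subtree. Here vertex 5 appears in no bag, so the decomposition is invalid.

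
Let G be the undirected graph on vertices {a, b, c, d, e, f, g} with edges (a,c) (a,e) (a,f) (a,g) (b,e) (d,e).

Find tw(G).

A width-1 tree decomposition is:
Bags: B1 = {a, f}  B2 = {a, e}  B3 = {a, c}  B4 = {b, e}  B5 = {a, g}  B6 = {d, e}
Tree: B1–B2, B2–B3, B2–B4, B2–B5, B2–B6
The largest bag has 2 vertices, giving width 1; this decomposition certifies tw(G) ≤ 1. G has an edge, so its treewidth is at least 1. Therefore the treewidth is 1.

1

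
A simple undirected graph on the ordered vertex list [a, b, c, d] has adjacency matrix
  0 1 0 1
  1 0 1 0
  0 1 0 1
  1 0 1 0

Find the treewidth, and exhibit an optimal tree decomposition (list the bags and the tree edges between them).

Each bag holds 3 vertices, so the decomposition has width 2, which upper-bounds the treewidth. For the lower bound, G contains the cycle a–b–c–d–a, so G is not a forest; only forests have treewidth ≤ 1, hence tw(G) ≥ 2. Combining the bounds, tw(G) = 2.

Treewidth 2.
One such decomposition:
Bags: B1 = {a, b, c}  B2 = {a, c, d}
Tree: B1–B2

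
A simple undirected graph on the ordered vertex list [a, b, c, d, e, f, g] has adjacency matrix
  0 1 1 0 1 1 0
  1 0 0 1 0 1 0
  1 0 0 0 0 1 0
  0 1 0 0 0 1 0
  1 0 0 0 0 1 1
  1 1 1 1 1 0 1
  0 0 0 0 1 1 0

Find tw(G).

2

A width-2 tree decomposition is:
Bags: B1 = {a, b, f}  B2 = {b, d, f}  B3 = {a, e, f}  B4 = {a, c, f}  B5 = {e, f, g}
Tree: B1–B2, B1–B3, B1–B4, B3–B5
Every bag has size at most 3, so the width is 3 − 1 = 2 and tw(G) ≤ 2. Conversely, {b, d, f} is a clique of size 3, and the vertices of any clique must share a bag in every tree decomposition; so some bag has ≥ 3 vertices and tw(G) ≥ 2. Combining the bounds, tw(G) = 2.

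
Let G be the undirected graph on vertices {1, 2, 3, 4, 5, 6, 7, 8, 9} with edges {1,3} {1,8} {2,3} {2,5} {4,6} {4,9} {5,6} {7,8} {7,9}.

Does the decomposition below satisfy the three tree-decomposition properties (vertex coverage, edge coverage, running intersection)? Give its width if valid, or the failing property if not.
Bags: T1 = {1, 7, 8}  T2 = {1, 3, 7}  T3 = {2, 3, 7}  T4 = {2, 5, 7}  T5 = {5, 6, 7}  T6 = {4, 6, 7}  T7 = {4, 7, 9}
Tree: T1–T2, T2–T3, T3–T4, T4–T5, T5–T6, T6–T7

Vertex coverage: the bags together contain {1, 2, 3, 4, 5, 6, 7, 8, 9}, the full vertex set. Edge coverage: each edge of G has both endpoints in at least one bag. Running intersection: for every vertex, the bags containing it form a connected subtree. All three properties hold, so this is a valid tree decomposition of width max|bag| − 1 = 2, and hence tw(G) ≤ 2.

Yes; width 2.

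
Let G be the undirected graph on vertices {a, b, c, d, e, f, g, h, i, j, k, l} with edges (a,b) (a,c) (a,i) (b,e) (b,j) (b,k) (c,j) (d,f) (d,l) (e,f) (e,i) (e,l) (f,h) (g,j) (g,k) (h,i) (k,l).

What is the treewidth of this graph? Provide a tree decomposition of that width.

Each bag holds 4 vertices, so the decomposition has width 3, which upper-bounds the treewidth. For the lower bound: the 4 vertex sets {d,f,h}, {l}, {e}, {a,b,i,k} are disjoint, each induces a connected subgraph, and every pair is joined by at least one edge of G. Contracting each set to a single vertex therefore yields K_{4} as a minor, and since treewidth is minor-monotone, tw(G) ≥ tw(K_{4}) = 3. Therefore the treewidth is 3.

Treewidth 3.
Bags: B1 = {d, f, h, l}  B2 = {e, f, h, l}  B3 = {e, h, i, l}  B4 = {e, i, k, l}  B5 = {b, e, i, k}  B6 = {a, b, i, k}  B7 = {a, b, g, k}  B8 = {a, b, g, j}  B9 = {a, c, g, j}
Tree: B1–B2, B2–B3, B3–B4, B4–B5, B5–B6, B6–B7, B7–B8, B8–B9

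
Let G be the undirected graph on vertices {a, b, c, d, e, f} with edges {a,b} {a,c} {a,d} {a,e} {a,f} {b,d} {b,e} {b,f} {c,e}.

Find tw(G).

A width-2 tree decomposition is:
Bags: B1 = {a, b, e}  B2 = {a, b, f}  B3 = {a, c, e}  B4 = {a, b, d}
Tree: B1–B2, B1–B3, B2–B4
Each bag holds 3 vertices, so the decomposition has width 2, which upper-bounds the treewidth. On the other hand G contains the 3-clique {a, c, e}. A clique must lie in a single bag of any decomposition, so no decomposition can have width below 2. Therefore the treewidth is 2.

2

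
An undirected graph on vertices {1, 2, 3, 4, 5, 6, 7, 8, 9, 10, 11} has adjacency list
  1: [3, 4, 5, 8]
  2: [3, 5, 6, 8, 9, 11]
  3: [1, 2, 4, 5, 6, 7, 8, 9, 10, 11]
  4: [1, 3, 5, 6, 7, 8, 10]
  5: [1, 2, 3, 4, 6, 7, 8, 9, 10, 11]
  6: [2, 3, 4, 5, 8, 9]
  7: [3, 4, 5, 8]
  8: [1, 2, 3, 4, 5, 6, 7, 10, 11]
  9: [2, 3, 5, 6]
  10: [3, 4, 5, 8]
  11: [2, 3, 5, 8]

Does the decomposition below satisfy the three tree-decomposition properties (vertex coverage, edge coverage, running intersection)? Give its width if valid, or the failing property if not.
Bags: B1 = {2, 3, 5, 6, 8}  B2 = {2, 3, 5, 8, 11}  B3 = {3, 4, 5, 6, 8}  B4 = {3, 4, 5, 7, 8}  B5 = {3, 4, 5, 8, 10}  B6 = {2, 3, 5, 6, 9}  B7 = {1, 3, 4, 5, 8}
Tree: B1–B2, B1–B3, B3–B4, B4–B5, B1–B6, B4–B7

Yes; width 4.

Every vertex of G appears in some bag (union = {1, 2, 3, 4, 5, 6, 7, 8, 9, 10, 11}); every edge is covered by a bag; and for each vertex v the set of bags containing v is connected in the bag tree. The decomposition is therefore valid. The largest bag has 5 vertices, so the width is 4.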